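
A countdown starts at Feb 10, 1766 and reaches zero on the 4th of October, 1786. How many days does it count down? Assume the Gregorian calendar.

7541

Feb 10, 1766 → Feb 10, 1767: 365 days.
Feb 10, 1767 → Feb 10, 1768: 365 days.
Feb 10, 1768 → Feb 10, 1769: 366 days (Feb 29, 1768 is in that span).
Feb 10, 1769 → Feb 10, 1770: 365 days.
Feb 10, 1770 → Feb 10, 1771: 365 days.
Feb 10, 1771 → Feb 10, 1772: 365 days.
Feb 10, 1772 → Feb 10, 1773: 366 days (Feb 29, 1772 is in that span).
Feb 10, 1773 → Feb 10, 1774: 365 days.
Feb 10, 1774 → Feb 10, 1775: 365 days.
Feb 10, 1775 → Feb 10, 1776: 365 days.
Feb 10, 1776 → Feb 10, 1777: 366 days (Feb 29, 1776 is in that span).
Feb 10, 1777 → Feb 10, 1778: 365 days.
Feb 10, 1778 → Feb 10, 1779: 365 days.
Feb 10, 1779 → Feb 10, 1780: 365 days.
Feb 10, 1780 → Feb 10, 1781: 366 days (Feb 29, 1780 is in that span).
Feb 10, 1781 → Feb 10, 1782: 365 days.
Feb 10, 1782 → Feb 10, 1783: 365 days.
Feb 10, 1783 → Feb 10, 1784: 365 days.
Feb 10, 1784 → Feb 10, 1785: 366 days (Feb 29, 1784 is in that span).
Feb 10, 1785 → Feb 10, 1786: 365 days.
Feb 10, 1786 → Mar 10, 1786: 28 days (February has 28).
Mar 10, 1786 → Apr 10, 1786: 31 days (March has 31).
Apr 10, 1786 → May 10, 1786: 30 days (April has 30).
May 10, 1786 → Jun 10, 1786: 31 days (May has 31).
Jun 10, 1786 → Jul 10, 1786: 30 days (June has 30).
Jul 10, 1786 → Aug 10, 1786: 31 days (July has 31).
Aug 10, 1786 → Sep 10, 1786: 31 days (August has 31).
Sep 10, 1786 → Oct 4, 1786: 24 days.
Total: 7541 days.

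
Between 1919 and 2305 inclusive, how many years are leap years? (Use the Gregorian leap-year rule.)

94

Multiples of 4 in [1919,2305]: 97.
Of those, multiples of 100: 4 (not leap unless ÷400).
Multiples of 400: 1.
Leap years = 97 − 4 + 1 = 94.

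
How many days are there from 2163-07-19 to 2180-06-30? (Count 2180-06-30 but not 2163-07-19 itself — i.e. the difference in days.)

6191

Jul 19, 2163 → Jul 19, 2164: 366 days (Feb 29, 2164 is in that span).
Jul 19, 2164 → Jul 19, 2165: 365 days.
Jul 19, 2165 → Jul 19, 2166: 365 days.
Jul 19, 2166 → Jul 19, 2167: 365 days.
Jul 19, 2167 → Jul 19, 2168: 366 days (Feb 29, 2168 is in that span).
Jul 19, 2168 → Jul 19, 2169: 365 days.
Jul 19, 2169 → Jul 19, 2170: 365 days.
Jul 19, 2170 → Jul 19, 2171: 365 days.
Jul 19, 2171 → Jul 19, 2172: 366 days (Feb 29, 2172 is in that span).
Jul 19, 2172 → Jul 19, 2173: 365 days.
Jul 19, 2173 → Jul 19, 2174: 365 days.
Jul 19, 2174 → Jul 19, 2175: 365 days.
Jul 19, 2175 → Jul 19, 2176: 366 days (Feb 29, 2176 is in that span).
Jul 19, 2176 → Jul 19, 2177: 365 days.
Jul 19, 2177 → Jul 19, 2178: 365 days.
Jul 19, 2178 → Jul 19, 2179: 365 days.
Jul 19, 2179 → Aug 19, 2179: 31 days (July has 31).
Aug 19, 2179 → Sep 19, 2179: 31 days (August has 31).
Sep 19, 2179 → Oct 19, 2179: 30 days (September has 30).
Oct 19, 2179 → Nov 19, 2179: 31 days (October has 31).
Nov 19, 2179 → Dec 19, 2179: 30 days (November has 30).
Dec 19, 2179 → Jan 19, 2180: 31 days (December has 31).
Jan 19, 2180 → Feb 19, 2180: 31 days (January has 31).
Feb 19, 2180 → Mar 19, 2180: 29 days (February has 29).
Mar 19, 2180 → Apr 19, 2180: 31 days (March has 31).
Apr 19, 2180 → May 19, 2180: 30 days (April has 30).
May 19, 2180 → Jun 19, 2180: 31 days (May has 31).
Jun 19, 2180 → Jun 30, 2180: 11 days.
Total: 6191 days.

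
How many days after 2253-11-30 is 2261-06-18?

2757

Nov 30, 2253 → Nov 30, 2254: 365 days.
Nov 30, 2254 → Nov 30, 2255: 365 days.
Nov 30, 2255 → Nov 30, 2256: 366 days (Feb 29, 2256 is in that span).
Nov 30, 2256 → Nov 30, 2257: 365 days.
Nov 30, 2257 → Nov 30, 2258: 365 days.
Nov 30, 2258 → Nov 30, 2259: 365 days.
Nov 30, 2259 → Nov 30, 2260: 366 days (Feb 29, 2260 is in that span).
Nov 30, 2260 → Dec 30, 2260: 30 days (November has 30).
Dec 30, 2260 → Jan 30, 2261: 31 days (December has 31).
Jan 30, 2261 → Feb 28, 2261: 29 days (January has 31).
Feb 28, 2261 → Mar 28, 2261: 28 days (February has 28).
Mar 28, 2261 → Apr 28, 2261: 31 days (March has 31).
Apr 28, 2261 → May 28, 2261: 30 days (April has 30).
May 28, 2261 → Jun 18, 2261: 21 days.
Total: 2757 days.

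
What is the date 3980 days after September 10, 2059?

August 3, 2070

+366 (one year; includes Feb 29, 2060) → Sep 10, 2060 (3614 left).
+365 (one year) → Sep 10, 2061 (3249 left).
+365 (one year) → Sep 10, 2062 (2884 left).
+365 (one year) → Sep 10, 2063 (2519 left).
+366 (one year; includes Feb 29, 2064) → Sep 10, 2064 (2153 left).
+365 (one year) → Sep 10, 2065 (1788 left).
+365 (one year) → Sep 10, 2066 (1423 left).
+365 (one year) → Sep 10, 2067 (1058 left).
+366 (one year; includes Feb 29, 2068) → Sep 10, 2068 (692 left).
+365 (one year) → Sep 10, 2069 (327 left).
Sep has 30 days: +21 → Oct 1, 2069 (306 left).
Oct has 31 days: +31 → Nov 1, 2069 (275 left).
Nov has 30 days: +30 → Dec 1, 2069 (245 left).
Dec has 31 days: +31 → Jan 1, 2070 (214 left).
Jan has 31 days: +31 → Feb 1, 2070 (183 left).
Feb has 28 days: +28 → Mar 1, 2070 (155 left).
Mar has 31 days: +31 → Apr 1, 2070 (124 left).
Apr has 30 days: +30 → May 1, 2070 (94 left).
May has 31 days: +31 → Jun 1, 2070 (63 left).
Jun has 30 days: +30 → Jul 1, 2070 (33 left).
Jul has 31 days: +31 → Aug 1, 2070 (2 left).
+2 → Aug 3, 2070.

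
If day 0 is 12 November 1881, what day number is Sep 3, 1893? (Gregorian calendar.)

Nov 12, 1881 → Nov 12, 1882: 365 days.
Nov 12, 1882 → Nov 12, 1883: 365 days.
Nov 12, 1883 → Nov 12, 1884: 366 days (Feb 29, 1884 is in that span).
Nov 12, 1884 → Nov 12, 1885: 365 days.
Nov 12, 1885 → Nov 12, 1886: 365 days.
Nov 12, 1886 → Nov 12, 1887: 365 days.
Nov 12, 1887 → Nov 12, 1888: 366 days (Feb 29, 1888 is in that span).
Nov 12, 1888 → Nov 12, 1889: 365 days.
Nov 12, 1889 → Nov 12, 1890: 365 days.
Nov 12, 1890 → Nov 12, 1891: 365 days.
Nov 12, 1891 → Nov 12, 1892: 366 days (Feb 29, 1892 is in that span).
Nov 12, 1892 → Dec 12, 1892: 30 days (November has 30).
Dec 12, 1892 → Jan 12, 1893: 31 days (December has 31).
Jan 12, 1893 → Feb 12, 1893: 31 days (January has 31).
Feb 12, 1893 → Mar 12, 1893: 28 days (February has 28).
Mar 12, 1893 → Apr 12, 1893: 31 days (March has 31).
Apr 12, 1893 → May 12, 1893: 30 days (April has 30).
May 12, 1893 → Jun 12, 1893: 31 days (May has 31).
Jun 12, 1893 → Jul 12, 1893: 30 days (June has 30).
Jul 12, 1893 → Aug 12, 1893: 31 days (July has 31).
Aug 12, 1893 → Sep 3, 1893: 22 days.
Total: 4313 days.

4313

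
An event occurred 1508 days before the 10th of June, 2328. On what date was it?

−366 (one year; includes Feb 29, 2328) → Jun 10, 2327 (1142 left).
−365 (one year) → Jun 10, 2326 (777 left).
−365 (one year) → Jun 10, 2325 (412 left).
−365 (one year) → Jun 10, 2324 (47 left).
−10 → May 31, 2324 (end of May, 31 days; 37 left).
−31 → Apr 30, 2324 (end of Apr, 30 days; 6 left).
−6 → Apr 24, 2324.

April 24, 2324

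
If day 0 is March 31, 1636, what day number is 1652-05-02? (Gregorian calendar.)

Mar 31, 1636 → Mar 31, 1637: 365 days.
Mar 31, 1637 → Mar 31, 1638: 365 days.
Mar 31, 1638 → Mar 31, 1639: 365 days.
Mar 31, 1639 → Mar 31, 1640: 366 days (Feb 29, 1640 is in that span).
Mar 31, 1640 → Mar 31, 1641: 365 days.
Mar 31, 1641 → Mar 31, 1642: 365 days.
Mar 31, 1642 → Mar 31, 1643: 365 days.
Mar 31, 1643 → Mar 31, 1644: 366 days (Feb 29, 1644 is in that span).
Mar 31, 1644 → Mar 31, 1645: 365 days.
Mar 31, 1645 → Mar 31, 1646: 365 days.
Mar 31, 1646 → Mar 31, 1647: 365 days.
Mar 31, 1647 → Mar 31, 1648: 366 days (Feb 29, 1648 is in that span).
Mar 31, 1648 → Mar 31, 1649: 365 days.
Mar 31, 1649 → Mar 31, 1650: 365 days.
Mar 31, 1650 → Mar 31, 1651: 365 days.
Mar 31, 1651 → Apr 30, 1651: 30 days (March has 31).
Apr 30, 1651 → May 30, 1651: 30 days (April has 30).
May 30, 1651 → Jun 30, 1651: 31 days (May has 31).
Jun 30, 1651 → Jul 30, 1651: 30 days (June has 30).
Jul 30, 1651 → Aug 30, 1651: 31 days (July has 31).
Aug 30, 1651 → Sep 30, 1651: 31 days (August has 31).
Sep 30, 1651 → Oct 30, 1651: 30 days (September has 30).
Oct 30, 1651 → Nov 30, 1651: 31 days (October has 31).
Nov 30, 1651 → Dec 30, 1651: 30 days (November has 30).
Dec 30, 1651 → Jan 30, 1652: 31 days (December has 31).
Jan 30, 1652 → Feb 29, 1652: 30 days (January has 31).
Feb 29, 1652 → Mar 29, 1652: 29 days (February has 29).
Mar 29, 1652 → Apr 29, 1652: 31 days (March has 31).
Apr 29, 1652 → May 2, 1652: 3 days.
Total: 5876 days.

5876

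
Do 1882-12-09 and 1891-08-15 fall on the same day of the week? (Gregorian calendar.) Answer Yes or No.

Yes

From Dec 9, 1882 to Aug 15, 1891 is 3171 days.
3171 mod 7 = 0, so they are the same weekday.
(Dec 9, 1882 is a Saturday; Aug 15, 1891 is a Saturday.)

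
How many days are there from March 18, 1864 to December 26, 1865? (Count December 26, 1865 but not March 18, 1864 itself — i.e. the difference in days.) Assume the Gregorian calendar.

Mar 18, 1864 → Mar 18, 1865: 365 days.
Mar 18, 1865 → Apr 18, 1865: 31 days (March has 31).
Apr 18, 1865 → May 18, 1865: 30 days (April has 30).
May 18, 1865 → Jun 18, 1865: 31 days (May has 31).
Jun 18, 1865 → Jul 18, 1865: 30 days (June has 30).
Jul 18, 1865 → Aug 18, 1865: 31 days (July has 31).
Aug 18, 1865 → Sep 18, 1865: 31 days (August has 31).
Sep 18, 1865 → Oct 18, 1865: 30 days (September has 30).
Oct 18, 1865 → Nov 18, 1865: 31 days (October has 31).
Nov 18, 1865 → Dec 18, 1865: 30 days (November has 30).
Dec 18, 1865 → Dec 26, 1865: 8 days.
Total: 648 days.

648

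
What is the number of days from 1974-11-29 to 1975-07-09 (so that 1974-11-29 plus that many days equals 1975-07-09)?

222

Nov 29, 1974 → Dec 29, 1974: 30 days (November has 30).
Dec 29, 1974 → Jan 29, 1975: 31 days (December has 31).
Jan 29, 1975 → Feb 28, 1975: 30 days (January has 31).
Feb 28, 1975 → Mar 28, 1975: 28 days (February has 28).
Mar 28, 1975 → Apr 28, 1975: 31 days (March has 31).
Apr 28, 1975 → May 28, 1975: 30 days (April has 30).
May 28, 1975 → Jun 28, 1975: 31 days (May has 31).
Jun 28, 1975 → Jul 9, 1975: 11 days.
Total: 222 days.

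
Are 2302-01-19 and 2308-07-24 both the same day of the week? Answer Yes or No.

From Jan 19, 2302 to Jul 24, 2308 is 2378 days.
2378 mod 7 = 5, so they are different weekdays.
(Jan 19, 2302 is a Sunday; Jul 24, 2308 is a Friday.)

No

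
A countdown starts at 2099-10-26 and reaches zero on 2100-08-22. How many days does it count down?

Oct 26, 2099 → Nov 26, 2099: 31 days (October has 31).
Nov 26, 2099 → Dec 26, 2099: 30 days (November has 30).
Dec 26, 2099 → Jan 26, 2100: 31 days (December has 31).
Jan 26, 2100 → Feb 26, 2100: 31 days (January has 31).
Feb 26, 2100 → Mar 26, 2100: 28 days (February has 28).
Mar 26, 2100 → Apr 26, 2100: 31 days (March has 31).
Apr 26, 2100 → May 26, 2100: 30 days (April has 30).
May 26, 2100 → Jun 26, 2100: 31 days (May has 31).
Jun 26, 2100 → Jul 26, 2100: 30 days (June has 30).
Jul 26, 2100 → Aug 22, 2100: 27 days.
Total: 300 days.

300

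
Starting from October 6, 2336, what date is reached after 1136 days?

November 16, 2339

+365 (one year) → Oct 6, 2337 (771 left).
+365 (one year) → Oct 6, 2338 (406 left).
+365 (one year) → Oct 6, 2339 (41 left).
Oct has 31 days: +26 → Nov 1, 2339 (15 left).
+15 → Nov 16, 2339.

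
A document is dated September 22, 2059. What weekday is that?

Monday

Doomsday rule: the anchor day for the 2000s is Tuesday. For year 59: 59÷12 = 4 r 11, and 11÷4 = 2, so 4+11+2 = 17.
Tuesday + 17 ≡ Friday — that's 2059's doomsday.
In September the doomsday date is Sep 5.
Sep 22 is 17 days after Sep 5; 17 mod 7 = 3, so Friday + 3 = Monday.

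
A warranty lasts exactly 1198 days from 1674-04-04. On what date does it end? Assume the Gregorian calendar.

+365 (one year) → Apr 4, 1675 (833 left).
+366 (one year; includes Feb 29, 1676) → Apr 4, 1676 (467 left).
+365 (one year) → Apr 4, 1677 (102 left).
Apr has 30 days: +27 → May 1, 1677 (75 left).
May has 31 days: +31 → Jun 1, 1677 (44 left).
Jun has 30 days: +30 → Jul 1, 1677 (14 left).
+14 → Jul 15, 1677.

July 15, 1677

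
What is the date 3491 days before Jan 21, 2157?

−366 (one year; includes Feb 29, 2156) → Jan 21, 2156 (3125 left).
−365 (one year) → Jan 21, 2155 (2760 left).
−365 (one year) → Jan 21, 2154 (2395 left).
−365 (one year) → Jan 21, 2153 (2030 left).
−366 (one year; includes Feb 29, 2152) → Jan 21, 2152 (1664 left).
−365 (one year) → Jan 21, 2151 (1299 left).
−365 (one year) → Jan 21, 2150 (934 left).
−365 (one year) → Jan 21, 2149 (569 left).
−366 (one year; includes Feb 29, 2148) → Jan 21, 2148 (203 left).
−21 → Dec 31, 2147 (end of Dec, 31 days; 182 left).
−31 → Nov 30, 2147 (end of Nov, 30 days; 151 left).
−30 → Oct 31, 2147 (end of Oct, 31 days; 121 left).
−31 → Sep 30, 2147 (end of Sep, 30 days; 90 left).
−30 → Aug 31, 2147 (end of Aug, 31 days; 60 left).
−31 → Jul 31, 2147 (end of Jul, 31 days; 29 left).
−29 → Jul 2, 2147.

July 2, 2147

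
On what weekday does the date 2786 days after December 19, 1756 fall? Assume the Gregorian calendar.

Sunday

First find the weekday of Dec 19, 1756. Doomsday rule: the anchor day for the 1700s is Sunday. For year 56: 56÷12 = 4 r 8, and 8÷4 = 2, so 4+8+2 = 14.
Sunday + 14 ≡ Sunday — that's 1756's doomsday.
In December the doomsday date is Dec 12.
Dec 19 is 7 days after Dec 12; 7 mod 7 = 0, so Sunday + 0 = Sunday.
2786 mod 7 = 0, so 2786 days after a Sunday is Sunday + 0 = Sunday.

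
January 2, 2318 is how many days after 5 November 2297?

7362

Nov 5, 2297 → Nov 5, 2298: 365 days.
Nov 5, 2298 → Nov 5, 2299: 365 days.
Nov 5, 2299 → Nov 5, 2300: 365 days.
Nov 5, 2300 → Nov 5, 2301: 365 days.
Nov 5, 2301 → Nov 5, 2302: 365 days.
Nov 5, 2302 → Nov 5, 2303: 365 days.
Nov 5, 2303 → Nov 5, 2304: 366 days (Feb 29, 2304 is in that span).
Nov 5, 2304 → Nov 5, 2305: 365 days.
Nov 5, 2305 → Nov 5, 2306: 365 days.
Nov 5, 2306 → Nov 5, 2307: 365 days.
Nov 5, 2307 → Nov 5, 2308: 366 days (Feb 29, 2308 is in that span).
Nov 5, 2308 → Nov 5, 2309: 365 days.
Nov 5, 2309 → Nov 5, 2310: 365 days.
Nov 5, 2310 → Nov 5, 2311: 365 days.
Nov 5, 2311 → Nov 5, 2312: 366 days (Feb 29, 2312 is in that span).
Nov 5, 2312 → Nov 5, 2313: 365 days.
Nov 5, 2313 → Nov 5, 2314: 365 days.
Nov 5, 2314 → Nov 5, 2315: 365 days.
Nov 5, 2315 → Nov 5, 2316: 366 days (Feb 29, 2316 is in that span).
Nov 5, 2316 → Nov 5, 2317: 365 days.
Nov 5, 2317 → Dec 5, 2317: 30 days (November has 30).
Dec 5, 2317 → Jan 2, 2318: 28 days.
Total: 7362 days.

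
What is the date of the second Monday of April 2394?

April 11, 2394

April 1, 2394 is a Friday.
The first Monday is therefore April 4 (3 days later).
The second Monday is 4 + 1×7 = April 11.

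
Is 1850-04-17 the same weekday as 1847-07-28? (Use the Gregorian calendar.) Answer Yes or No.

From Jul 28, 1847 to Apr 17, 1850 is 994 days.
994 mod 7 = 0, so they are the same weekday.
(Jul 28, 1847 is a Wednesday; Apr 17, 1850 is a Wednesday.)

Yes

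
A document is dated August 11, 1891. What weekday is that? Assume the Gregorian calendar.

January 1, 1891 is a Thursday.
Jan 1, 1891 → Feb 1, 1891: 31 days (January has 31).
Feb 1, 1891 → Mar 1, 1891: 28 days (February has 28).
Mar 1, 1891 → Apr 1, 1891: 31 days (March has 31).
Apr 1, 1891 → May 1, 1891: 30 days (April has 30).
May 1, 1891 → Jun 1, 1891: 31 days (May has 31).
Jun 1, 1891 → Jul 1, 1891: 30 days (June has 30).
Jul 1, 1891 → Aug 1, 1891: 31 days (July has 31).
Aug 1, 1891 → Aug 11, 1891: 10 days.
Total: 222 days.
222 mod 7 = 5, so Thursday + 5 = Tuesday.

Tuesday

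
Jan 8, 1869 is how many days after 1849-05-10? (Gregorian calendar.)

7183

May 10, 1849 → May 10, 1850: 365 days.
May 10, 1850 → May 10, 1851: 365 days.
May 10, 1851 → May 10, 1852: 366 days (Feb 29, 1852 is in that span).
May 10, 1852 → May 10, 1853: 365 days.
May 10, 1853 → May 10, 1854: 365 days.
May 10, 1854 → May 10, 1855: 365 days.
May 10, 1855 → May 10, 1856: 366 days (Feb 29, 1856 is in that span).
May 10, 1856 → May 10, 1857: 365 days.
May 10, 1857 → May 10, 1858: 365 days.
May 10, 1858 → May 10, 1859: 365 days.
May 10, 1859 → May 10, 1860: 366 days (Feb 29, 1860 is in that span).
May 10, 1860 → May 10, 1861: 365 days.
May 10, 1861 → May 10, 1862: 365 days.
May 10, 1862 → May 10, 1863: 365 days.
May 10, 1863 → May 10, 1864: 366 days (Feb 29, 1864 is in that span).
May 10, 1864 → May 10, 1865: 365 days.
May 10, 1865 → May 10, 1866: 365 days.
May 10, 1866 → May 10, 1867: 365 days.
May 10, 1867 → May 10, 1868: 366 days (Feb 29, 1868 is in that span).
May 10, 1868 → Jun 10, 1868: 31 days (May has 31).
Jun 10, 1868 → Jul 10, 1868: 30 days (June has 30).
Jul 10, 1868 → Aug 10, 1868: 31 days (July has 31).
Aug 10, 1868 → Sep 10, 1868: 31 days (August has 31).
Sep 10, 1868 → Oct 10, 1868: 30 days (September has 30).
Oct 10, 1868 → Nov 10, 1868: 31 days (October has 31).
Nov 10, 1868 → Dec 10, 1868: 30 days (November has 30).
Dec 10, 1868 → Jan 8, 1869: 29 days.
Total: 7183 days.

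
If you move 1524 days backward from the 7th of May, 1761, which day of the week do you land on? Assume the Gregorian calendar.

First find the weekday of May 7, 1761. Doomsday rule: the anchor day for the 1700s is Sunday. For year 61: 61÷12 = 5 r 1, and 1÷4 = 0, so 5+1+0 = 6.
Sunday + 6 ≡ Saturday — that's 1761's doomsday.
In May the doomsday date is May 9.
May 7 is 2 days before May 9; 2 mod 7 = 2, so Saturday − 2 = Thursday.
1524 mod 7 = 5, so 1524 days before a Thursday is Thursday − 5 = Saturday.

Saturday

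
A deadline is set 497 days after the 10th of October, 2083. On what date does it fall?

February 18, 2085

+366 (one year; includes Feb 29, 2084) → Oct 10, 2084 (131 left).
Oct has 31 days: +22 → Nov 1, 2084 (109 left).
Nov has 30 days: +30 → Dec 1, 2084 (79 left).
Dec has 31 days: +31 → Jan 1, 2085 (48 left).
Jan has 31 days: +31 → Feb 1, 2085 (17 left).
+17 → Feb 18, 2085.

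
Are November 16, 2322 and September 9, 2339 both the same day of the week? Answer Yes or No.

No

From Nov 16, 2322 to Sep 9, 2339 is 6141 days.
6141 mod 7 = 2, so they are different weekdays.
(Nov 16, 2322 is a Thursday; Sep 9, 2339 is a Saturday.)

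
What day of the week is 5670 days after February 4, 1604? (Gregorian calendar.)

Feb 4, 1604 is a Wednesday.
5670 mod 7 = 0, so 5670 days after a Wednesday is Wednesday + 0 = Wednesday.

Wednesday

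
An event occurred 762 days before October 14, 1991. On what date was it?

September 12, 1989

−365 (one year) → Oct 14, 1990 (397 left).
−14 → Sep 30, 1990 (end of Sep, 30 days; 383 left).
−30 → Aug 31, 1990 (end of Aug, 31 days; 353 left).
−31 → Jul 31, 1990 (end of Jul, 31 days; 322 left).
−31 → Jun 30, 1990 (end of Jun, 30 days; 291 left).
−30 → May 31, 1990 (end of May, 31 days; 261 left).
−31 → Apr 30, 1990 (end of Apr, 30 days; 230 left).
−30 → Mar 31, 1990 (end of Mar, 31 days; 200 left).
−31 → Feb 28, 1990 (end of Feb, 28 days; 169 left).
−28 → Jan 31, 1990 (end of Jan, 31 days; 141 left).
−31 → Dec 31, 1989 (end of Dec, 31 days; 110 left).
−31 → Nov 30, 1989 (end of Nov, 30 days; 79 left).
−30 → Oct 31, 1989 (end of Oct, 31 days; 49 left).
−31 → Sep 30, 1989 (end of Sep, 30 days; 18 left).
−18 → Sep 12, 1989.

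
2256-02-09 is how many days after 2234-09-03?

Sep 3, 2234 → Sep 3, 2235: 365 days.
Sep 3, 2235 → Sep 3, 2236: 366 days (Feb 29, 2236 is in that span).
Sep 3, 2236 → Sep 3, 2237: 365 days.
Sep 3, 2237 → Sep 3, 2238: 365 days.
Sep 3, 2238 → Sep 3, 2239: 365 days.
Sep 3, 2239 → Sep 3, 2240: 366 days (Feb 29, 2240 is in that span).
Sep 3, 2240 → Sep 3, 2241: 365 days.
Sep 3, 2241 → Sep 3, 2242: 365 days.
Sep 3, 2242 → Sep 3, 2243: 365 days.
Sep 3, 2243 → Sep 3, 2244: 366 days (Feb 29, 2244 is in that span).
Sep 3, 2244 → Sep 3, 2245: 365 days.
Sep 3, 2245 → Sep 3, 2246: 365 days.
Sep 3, 2246 → Sep 3, 2247: 365 days.
Sep 3, 2247 → Sep 3, 2248: 366 days (Feb 29, 2248 is in that span).
Sep 3, 2248 → Sep 3, 2249: 365 days.
Sep 3, 2249 → Sep 3, 2250: 365 days.
Sep 3, 2250 → Sep 3, 2251: 365 days.
Sep 3, 2251 → Sep 3, 2252: 366 days (Feb 29, 2252 is in that span).
Sep 3, 2252 → Sep 3, 2253: 365 days.
Sep 3, 2253 → Sep 3, 2254: 365 days.
Sep 3, 2254 → Sep 3, 2255: 365 days.
Sep 3, 2255 → Oct 3, 2255: 30 days (September has 30).
Oct 3, 2255 → Nov 3, 2255: 31 days (October has 31).
Nov 3, 2255 → Dec 3, 2255: 30 days (November has 30).
Dec 3, 2255 → Jan 3, 2256: 31 days (December has 31).
Jan 3, 2256 → Feb 3, 2256: 31 days (January has 31).
Feb 3, 2256 → Feb 9, 2256: 6 days.
Total: 7829 days.

7829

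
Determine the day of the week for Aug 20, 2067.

Saturday

January 1, 2067 is a Saturday.
Jan 1, 2067 → Feb 1, 2067: 31 days (January has 31).
Feb 1, 2067 → Mar 1, 2067: 28 days (February has 28).
Mar 1, 2067 → Apr 1, 2067: 31 days (March has 31).
Apr 1, 2067 → May 1, 2067: 30 days (April has 30).
May 1, 2067 → Jun 1, 2067: 31 days (May has 31).
Jun 1, 2067 → Jul 1, 2067: 30 days (June has 30).
Jul 1, 2067 → Aug 1, 2067: 31 days (July has 31).
Aug 1, 2067 → Aug 20, 2067: 19 days.
Total: 231 days.
231 mod 7 = 0, so Saturday + 0 = Saturday.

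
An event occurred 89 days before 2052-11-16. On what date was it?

August 19, 2052

−16 → Oct 31, 2052 (end of Oct, 31 days; 73 left).
−31 → Sep 30, 2052 (end of Sep, 30 days; 42 left).
−30 → Aug 31, 2052 (end of Aug, 31 days; 12 left).
−12 → Aug 19, 2052.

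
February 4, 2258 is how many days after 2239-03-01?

Mar 1, 2239 → Mar 1, 2240: 366 days (Feb 29, 2240 is in that span).
Mar 1, 2240 → Mar 1, 2241: 365 days.
Mar 1, 2241 → Mar 1, 2242: 365 days.
Mar 1, 2242 → Mar 1, 2243: 365 days.
Mar 1, 2243 → Mar 1, 2244: 366 days (Feb 29, 2244 is in that span).
Mar 1, 2244 → Mar 1, 2245: 365 days.
Mar 1, 2245 → Mar 1, 2246: 365 days.
Mar 1, 2246 → Mar 1, 2247: 365 days.
Mar 1, 2247 → Mar 1, 2248: 366 days (Feb 29, 2248 is in that span).
Mar 1, 2248 → Mar 1, 2249: 365 days.
Mar 1, 2249 → Mar 1, 2250: 365 days.
Mar 1, 2250 → Mar 1, 2251: 365 days.
Mar 1, 2251 → Mar 1, 2252: 366 days (Feb 29, 2252 is in that span).
Mar 1, 2252 → Mar 1, 2253: 365 days.
Mar 1, 2253 → Mar 1, 2254: 365 days.
Mar 1, 2254 → Mar 1, 2255: 365 days.
Mar 1, 2255 → Mar 1, 2256: 366 days (Feb 29, 2256 is in that span).
Mar 1, 2256 → Mar 1, 2257: 365 days.
Mar 1, 2257 → Apr 1, 2257: 31 days (March has 31).
Apr 1, 2257 → May 1, 2257: 30 days (April has 30).
May 1, 2257 → Jun 1, 2257: 31 days (May has 31).
Jun 1, 2257 → Jul 1, 2257: 30 days (June has 30).
Jul 1, 2257 → Aug 1, 2257: 31 days (July has 31).
Aug 1, 2257 → Sep 1, 2257: 31 days (August has 31).
Sep 1, 2257 → Oct 1, 2257: 30 days (September has 30).
Oct 1, 2257 → Nov 1, 2257: 31 days (October has 31).
Nov 1, 2257 → Dec 1, 2257: 30 days (November has 30).
Dec 1, 2257 → Jan 1, 2258: 31 days (December has 31).
Jan 1, 2258 → Feb 1, 2258: 31 days (January has 31).
Feb 1, 2258 → Feb 4, 2258: 3 days.
Total: 6915 days.

6915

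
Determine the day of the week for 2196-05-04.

Wednesday

Doomsday rule: the anchor day for the 2100s is Sunday. For year 96: 96÷12 = 8 r 0, and 0÷4 = 0, so 8+0+0 = 8.
Sunday + 8 ≡ Monday — that's 2196's doomsday.
In May the doomsday date is May 9.
May 4 is 5 days before May 9; 5 mod 7 = 5, so Monday − 5 = Wednesday.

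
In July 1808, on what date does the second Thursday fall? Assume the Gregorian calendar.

July 14, 1808

July 1, 1808 is a Friday.
The first Thursday is therefore July 7 (6 days later).
The second Thursday is 7 + 1×7 = July 14.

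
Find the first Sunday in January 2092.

January 1, 2092 is a Tuesday.
The first Sunday is therefore January 6 (5 days later).

January 6, 2092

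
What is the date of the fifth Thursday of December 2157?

December 1, 2157 is a Thursday.
The first Thursday is therefore December 1 (same day).
The fifth Thursday is 1 + 4×7 = December 29.

December 29, 2157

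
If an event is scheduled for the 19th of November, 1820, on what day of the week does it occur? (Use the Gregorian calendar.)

Sunday

January 1, 1820 is a Saturday.
Jan 1, 1820 → Feb 1, 1820: 31 days (January has 31).
Feb 1, 1820 → Mar 1, 1820: 29 days (February has 29).
Mar 1, 1820 → Apr 1, 1820: 31 days (March has 31).
Apr 1, 1820 → May 1, 1820: 30 days (April has 30).
May 1, 1820 → Jun 1, 1820: 31 days (May has 31).
Jun 1, 1820 → Jul 1, 1820: 30 days (June has 30).
Jul 1, 1820 → Aug 1, 1820: 31 days (July has 31).
Aug 1, 1820 → Sep 1, 1820: 31 days (August has 31).
Sep 1, 1820 → Oct 1, 1820: 30 days (September has 30).
Oct 1, 1820 → Nov 1, 1820: 31 days (October has 31).
Nov 1, 1820 → Nov 19, 1820: 18 days.
Total: 323 days.
323 mod 7 = 1, so Saturday + 1 = Sunday.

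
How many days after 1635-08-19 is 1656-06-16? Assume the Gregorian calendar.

Aug 19, 1635 → Aug 19, 1636: 366 days (Feb 29, 1636 is in that span).
Aug 19, 1636 → Aug 19, 1637: 365 days.
Aug 19, 1637 → Aug 19, 1638: 365 days.
Aug 19, 1638 → Aug 19, 1639: 365 days.
Aug 19, 1639 → Aug 19, 1640: 366 days (Feb 29, 1640 is in that span).
Aug 19, 1640 → Aug 19, 1641: 365 days.
Aug 19, 1641 → Aug 19, 1642: 365 days.
Aug 19, 1642 → Aug 19, 1643: 365 days.
Aug 19, 1643 → Aug 19, 1644: 366 days (Feb 29, 1644 is in that span).
Aug 19, 1644 → Aug 19, 1645: 365 days.
Aug 19, 1645 → Aug 19, 1646: 365 days.
Aug 19, 1646 → Aug 19, 1647: 365 days.
Aug 19, 1647 → Aug 19, 1648: 366 days (Feb 29, 1648 is in that span).
Aug 19, 1648 → Aug 19, 1649: 365 days.
Aug 19, 1649 → Aug 19, 1650: 365 days.
Aug 19, 1650 → Aug 19, 1651: 365 days.
Aug 19, 1651 → Aug 19, 1652: 366 days (Feb 29, 1652 is in that span).
Aug 19, 1652 → Aug 19, 1653: 365 days.
Aug 19, 1653 → Aug 19, 1654: 365 days.
Aug 19, 1654 → Aug 19, 1655: 365 days.
Aug 19, 1655 → Sep 19, 1655: 31 days (August has 31).
Sep 19, 1655 → Oct 19, 1655: 30 days (September has 30).
Oct 19, 1655 → Nov 19, 1655: 31 days (October has 31).
Nov 19, 1655 → Dec 19, 1655: 30 days (November has 30).
Dec 19, 1655 → Jan 19, 1656: 31 days (December has 31).
Jan 19, 1656 → Feb 19, 1656: 31 days (January has 31).
Feb 19, 1656 → Mar 19, 1656: 29 days (February has 29).
Mar 19, 1656 → Apr 19, 1656: 31 days (March has 31).
Apr 19, 1656 → May 19, 1656: 30 days (April has 30).
May 19, 1656 → Jun 16, 1656: 28 days.
Total: 7607 days.

7607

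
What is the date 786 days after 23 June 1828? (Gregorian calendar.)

August 18, 1830

+365 (one year) → Jun 23, 1829 (421 left).
+365 (one year) → Jun 23, 1830 (56 left).
Jun has 30 days: +8 → Jul 1, 1830 (48 left).
Jul has 31 days: +31 → Aug 1, 1830 (17 left).
+17 → Aug 18, 1830.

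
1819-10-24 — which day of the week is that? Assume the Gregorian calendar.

Doomsday rule: the anchor day for the 1800s is Friday. For year 19: 19÷12 = 1 r 7, and 7÷4 = 1, so 1+7+1 = 9.
Friday + 9 ≡ Sunday — that's 1819's doomsday.
In October the doomsday date is Oct 10.
Oct 24 is 14 days after Oct 10; 14 mod 7 = 0, so Sunday + 0 = Sunday.

Sunday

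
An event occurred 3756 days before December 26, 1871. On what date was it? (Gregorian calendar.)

September 13, 1861

−365 (one year) → Dec 26, 1870 (3391 left).
−365 (one year) → Dec 26, 1869 (3026 left).
−365 (one year) → Dec 26, 1868 (2661 left).
−366 (one year; includes Feb 29, 1868) → Dec 26, 1867 (2295 left).
−365 (one year) → Dec 26, 1866 (1930 left).
−365 (one year) → Dec 26, 1865 (1565 left).
−365 (one year) → Dec 26, 1864 (1200 left).
−366 (one year; includes Feb 29, 1864) → Dec 26, 1863 (834 left).
−365 (one year) → Dec 26, 1862 (469 left).
−365 (one year) → Dec 26, 1861 (104 left).
−26 → Nov 30, 1861 (end of Nov, 30 days; 78 left).
−30 → Oct 31, 1861 (end of Oct, 31 days; 48 left).
−31 → Sep 30, 1861 (end of Sep, 30 days; 17 left).
−17 → Sep 13, 1861.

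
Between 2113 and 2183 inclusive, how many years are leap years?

17

Multiples of 4 in [2113,2183]: 17.
Of those, multiples of 100: 0 (not leap unless ÷400).
Multiples of 400: 0.
Leap years = 17 − 0 + 0 = 17.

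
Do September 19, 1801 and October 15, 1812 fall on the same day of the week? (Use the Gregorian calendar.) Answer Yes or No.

From Sep 19, 1801 to Oct 15, 1812 is 4044 days.
4044 mod 7 = 5, so they are different weekdays.
(Sep 19, 1801 is a Saturday; Oct 15, 1812 is a Thursday.)

No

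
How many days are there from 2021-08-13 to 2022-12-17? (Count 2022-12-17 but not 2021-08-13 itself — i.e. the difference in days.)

Aug 13, 2021 → Aug 13, 2022: 365 days.
Aug 13, 2022 → Sep 13, 2022: 31 days (August has 31).
Sep 13, 2022 → Oct 13, 2022: 30 days (September has 30).
Oct 13, 2022 → Nov 13, 2022: 31 days (October has 31).
Nov 13, 2022 → Dec 13, 2022: 30 days (November has 30).
Dec 13, 2022 → Dec 17, 2022: 4 days.
Total: 491 days.

491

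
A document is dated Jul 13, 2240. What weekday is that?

Monday

January 1, 2240 is a Wednesday.
Jan 1, 2240 → Feb 1, 2240: 31 days (January has 31).
Feb 1, 2240 → Mar 1, 2240: 29 days (February has 29).
Mar 1, 2240 → Apr 1, 2240: 31 days (March has 31).
Apr 1, 2240 → May 1, 2240: 30 days (April has 30).
May 1, 2240 → Jun 1, 2240: 31 days (May has 31).
Jun 1, 2240 → Jul 1, 2240: 30 days (June has 30).
Jul 1, 2240 → Jul 13, 2240: 12 days.
Total: 194 days.
194 mod 7 = 5, so Wednesday + 5 = Monday.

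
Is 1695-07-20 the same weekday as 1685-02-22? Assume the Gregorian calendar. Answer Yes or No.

From Feb 22, 1685 to Jul 20, 1695 is 3800 days.
3800 mod 7 = 6, so they are different weekdays.
(Feb 22, 1685 is a Thursday; Jul 20, 1695 is a Wednesday.)

No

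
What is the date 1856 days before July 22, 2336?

June 23, 2331

−366 (one year; includes Feb 29, 2336) → Jul 22, 2335 (1490 left).
−365 (one year) → Jul 22, 2334 (1125 left).
−365 (one year) → Jul 22, 2333 (760 left).
−365 (one year) → Jul 22, 2332 (395 left).
−22 → Jun 30, 2332 (end of Jun, 30 days; 373 left).
−30 → May 31, 2332 (end of May, 31 days; 343 left).
−31 → Apr 30, 2332 (end of Apr, 30 days; 312 left).
−30 → Mar 31, 2332 (end of Mar, 31 days; 282 left).
−31 → Feb 29, 2332 (end of Feb, 29 days; 251 left).
−29 → Jan 31, 2332 (end of Jan, 31 days; 222 left).
−31 → Dec 31, 2331 (end of Dec, 31 days; 191 left).
−31 → Nov 30, 2331 (end of Nov, 30 days; 160 left).
−30 → Oct 31, 2331 (end of Oct, 31 days; 130 left).
−31 → Sep 30, 2331 (end of Sep, 30 days; 99 left).
−30 → Aug 31, 2331 (end of Aug, 31 days; 69 left).
−31 → Jul 31, 2331 (end of Jul, 31 days; 38 left).
−31 → Jun 30, 2331 (end of Jun, 30 days; 7 left).
−7 → Jun 23, 2331.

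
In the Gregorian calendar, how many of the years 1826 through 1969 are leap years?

Multiples of 4 in [1826,1969]: 36.
Of those, multiples of 100: 1 (not leap unless ÷400).
Multiples of 400: 0.
Leap years = 36 − 1 + 0 = 35.

35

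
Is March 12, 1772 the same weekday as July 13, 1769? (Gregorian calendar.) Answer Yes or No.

Yes

From Jul 13, 1769 to Mar 12, 1772 is 973 days.
973 mod 7 = 0, so they are the same weekday.
(Jul 13, 1769 is a Thursday; Mar 12, 1772 is a Thursday.)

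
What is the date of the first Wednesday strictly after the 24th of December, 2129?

Dec 24, 2129 is a Saturday.
From Saturday to the next Wednesday is 4 days.
Dec 24, 2129 + 4 = Dec 28, 2129.

December 28, 2129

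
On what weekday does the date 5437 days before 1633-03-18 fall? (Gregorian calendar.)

First find the weekday of Mar 18, 1633. Doomsday rule: the anchor day for the 1600s is Tuesday. For year 33: 33÷12 = 2 r 9, and 9÷4 = 2, so 2+9+2 = 13.
Tuesday + 13 ≡ Monday — that's 1633's doomsday.
In March the doomsday date is Mar 14.
Mar 18 is 4 days after Mar 14; 4 mod 7 = 4, so Monday + 4 = Friday.
5437 mod 7 = 5, so 5437 days before a Friday is Friday − 5 = Sunday.

Sunday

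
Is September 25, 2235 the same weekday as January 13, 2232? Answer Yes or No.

Yes

From Jan 13, 2232 to Sep 25, 2235 is 1351 days.
1351 mod 7 = 0, so they are the same weekday.
(Jan 13, 2232 is a Friday; Sep 25, 2235 is a Friday.)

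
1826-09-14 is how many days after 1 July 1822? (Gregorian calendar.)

Jul 1, 1822 → Jul 1, 1823: 365 days.
Jul 1, 1823 → Jul 1, 1824: 366 days (Feb 29, 1824 is in that span).
Jul 1, 1824 → Jul 1, 1825: 365 days.
Jul 1, 1825 → Jul 1, 1826: 365 days.
Jul 1, 1826 → Aug 1, 1826: 31 days (July has 31).
Aug 1, 1826 → Sep 1, 1826: 31 days (August has 31).
Sep 1, 1826 → Sep 14, 1826: 13 days.
Total: 1536 days.

1536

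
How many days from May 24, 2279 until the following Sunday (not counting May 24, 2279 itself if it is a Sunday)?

May 24, 2279 is a Saturday.
From Saturday to the next Sunday is 1 day.

1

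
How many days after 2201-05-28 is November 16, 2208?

May 28, 2201 → May 28, 2202: 365 days.
May 28, 2202 → May 28, 2203: 365 days.
May 28, 2203 → May 28, 2204: 366 days (Feb 29, 2204 is in that span).
May 28, 2204 → May 28, 2205: 365 days.
May 28, 2205 → May 28, 2206: 365 days.
May 28, 2206 → May 28, 2207: 365 days.
May 28, 2207 → May 28, 2208: 366 days (Feb 29, 2208 is in that span).
May 28, 2208 → Jun 28, 2208: 31 days (May has 31).
Jun 28, 2208 → Jul 28, 2208: 30 days (June has 30).
Jul 28, 2208 → Aug 28, 2208: 31 days (July has 31).
Aug 28, 2208 → Sep 28, 2208: 31 days (August has 31).
Sep 28, 2208 → Oct 28, 2208: 30 days (September has 30).
Oct 28, 2208 → Nov 16, 2208: 19 days.
Total: 2729 days.

2729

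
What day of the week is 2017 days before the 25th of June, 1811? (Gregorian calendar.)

Jun 25, 1811 is a Tuesday.
2017 mod 7 = 1, so 2017 days before a Tuesday is Tuesday − 1 = Monday.

Monday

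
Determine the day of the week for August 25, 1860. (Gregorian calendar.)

Doomsday rule: the anchor day for the 1800s is Friday. For year 60: 60÷12 = 5 r 0, and 0÷4 = 0, so 5+0+0 = 5.
Friday + 5 ≡ Wednesday — that's 1860's doomsday.
In August the doomsday date is Aug 8.
Aug 25 is 17 days after Aug 8; 17 mod 7 = 3, so Wednesday + 3 = Saturday.

Saturday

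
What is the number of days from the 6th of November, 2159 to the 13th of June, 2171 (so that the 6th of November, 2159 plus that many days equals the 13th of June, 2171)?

Nov 6, 2159 → Nov 6, 2160: 366 days (Feb 29, 2160 is in that span).
Nov 6, 2160 → Nov 6, 2161: 365 days.
Nov 6, 2161 → Nov 6, 2162: 365 days.
Nov 6, 2162 → Nov 6, 2163: 365 days.
Nov 6, 2163 → Nov 6, 2164: 366 days (Feb 29, 2164 is in that span).
Nov 6, 2164 → Nov 6, 2165: 365 days.
Nov 6, 2165 → Nov 6, 2166: 365 days.
Nov 6, 2166 → Nov 6, 2167: 365 days.
Nov 6, 2167 → Nov 6, 2168: 366 days (Feb 29, 2168 is in that span).
Nov 6, 2168 → Nov 6, 2169: 365 days.
Nov 6, 2169 → Nov 6, 2170: 365 days.
Nov 6, 2170 → Dec 6, 2170: 30 days (November has 30).
Dec 6, 2170 → Jan 6, 2171: 31 days (December has 31).
Jan 6, 2171 → Feb 6, 2171: 31 days (January has 31).
Feb 6, 2171 → Mar 6, 2171: 28 days (February has 28).
Mar 6, 2171 → Apr 6, 2171: 31 days (March has 31).
Apr 6, 2171 → May 6, 2171: 30 days (April has 30).
May 6, 2171 → Jun 6, 2171: 31 days (May has 31).
Jun 6, 2171 → Jun 13, 2171: 7 days.
Total: 4237 days.

4237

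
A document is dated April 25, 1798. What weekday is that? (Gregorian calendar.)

Doomsday rule: the anchor day for the 1700s is Sunday. For year 98: 98÷12 = 8 r 2, and 2÷4 = 0, so 8+2+0 = 10.
Sunday + 10 ≡ Wednesday — that's 1798's doomsday.
In April the doomsday date is Apr 4.
Apr 25 is 21 days after Apr 4; 21 mod 7 = 0, so Wednesday + 0 = Wednesday.

Wednesday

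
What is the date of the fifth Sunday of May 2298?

May 1, 2298 is a Sunday.
The first Sunday is therefore May 1 (same day).
The fifth Sunday is 1 + 4×7 = May 29.

May 29, 2298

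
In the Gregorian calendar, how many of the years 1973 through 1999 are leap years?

Multiples of 4 in [1973,1999]: 6.
Of those, multiples of 100: 0 (not leap unless ÷400).
Multiples of 400: 0.
Leap years = 6 − 0 + 0 = 6.

6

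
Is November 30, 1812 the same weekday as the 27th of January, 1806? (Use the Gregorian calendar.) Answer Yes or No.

Yes

From Jan 27, 1806 to Nov 30, 1812 is 2499 days.
2499 mod 7 = 0, so they are the same weekday.
(Jan 27, 1806 is a Monday; Nov 30, 1812 is a Monday.)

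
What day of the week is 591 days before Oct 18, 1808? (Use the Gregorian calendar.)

Saturday

First find the weekday of Oct 18, 1808. Doomsday rule: the anchor day for the 1800s is Friday. For year 08: 8÷12 = 0 r 8, and 8÷4 = 2, so 0+8+2 = 10.
Friday + 10 ≡ Monday — that's 1808's doomsday.
In October the doomsday date is Oct 10.
Oct 18 is 8 days after Oct 10; 8 mod 7 = 1, so Monday + 1 = Tuesday.
591 mod 7 = 3, so 591 days before a Tuesday is Tuesday − 3 = Saturday.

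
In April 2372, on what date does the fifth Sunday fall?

April 1, 2372 is a Saturday.
The first Sunday is therefore April 2 (1 days later).
The fifth Sunday is 2 + 4×7 = April 30.

April 30, 2372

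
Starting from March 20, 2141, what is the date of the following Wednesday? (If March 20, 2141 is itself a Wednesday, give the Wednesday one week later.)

Mar 20, 2141 is a Monday.
From Monday to the next Wednesday is 2 days.
Mar 20, 2141 + 2 = Mar 22, 2141.

March 22, 2141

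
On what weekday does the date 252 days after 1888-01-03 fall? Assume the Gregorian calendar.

Jan 3, 1888 is a Tuesday.
252 mod 7 = 0, so 252 days after a Tuesday is Tuesday + 0 = Tuesday.

Tuesday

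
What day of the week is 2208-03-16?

January 1, 2208 is a Friday.
Jan 1, 2208 → Feb 1, 2208: 31 days (January has 31).
Feb 1, 2208 → Mar 1, 2208: 29 days (February has 29).
Mar 1, 2208 → Mar 16, 2208: 15 days.
Total: 75 days.
75 mod 7 = 5, so Friday + 5 = Wednesday.

Wednesday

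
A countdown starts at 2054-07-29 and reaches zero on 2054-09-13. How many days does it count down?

Jul 29, 2054 → Aug 29, 2054: 31 days (July has 31).
Aug 29, 2054 → Sep 13, 2054: 15 days.
Total: 46 days.

46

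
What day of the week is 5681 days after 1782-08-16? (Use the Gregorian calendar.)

Aug 16, 1782 is a Friday.
5681 mod 7 = 4, so 5681 days after a Friday is Friday + 4 = Tuesday.

Tuesday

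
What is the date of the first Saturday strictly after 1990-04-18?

April 21, 1990

Apr 18, 1990 is a Wednesday.
From Wednesday to the next Saturday is 3 days.
Apr 18, 1990 + 3 = Apr 21, 1990.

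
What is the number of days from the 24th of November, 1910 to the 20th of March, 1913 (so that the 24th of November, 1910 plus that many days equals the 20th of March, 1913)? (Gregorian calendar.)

Nov 24, 1910 → Nov 24, 1911: 365 days.
Nov 24, 1911 → Nov 24, 1912: 366 days (Feb 29, 1912 is in that span).
Nov 24, 1912 → Dec 24, 1912: 30 days (November has 30).
Dec 24, 1912 → Jan 24, 1913: 31 days (December has 31).
Jan 24, 1913 → Feb 24, 1913: 31 days (January has 31).
Feb 24, 1913 → Mar 20, 1913: 24 days.
Total: 847 days.

847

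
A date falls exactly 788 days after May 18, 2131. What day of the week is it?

Tuesday

First find the weekday of May 18, 2131. Doomsday rule: the anchor day for the 2100s is Sunday. For year 31: 31÷12 = 2 r 7, and 7÷4 = 1, so 2+7+1 = 10.
Sunday + 10 ≡ Wednesday — that's 2131's doomsday.
In May the doomsday date is May 9.
May 18 is 9 days after May 9; 9 mod 7 = 2, so Wednesday + 2 = Friday.
788 mod 7 = 4, so 788 days after a Friday is Friday + 4 = Tuesday.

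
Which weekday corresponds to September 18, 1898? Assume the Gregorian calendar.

Sunday

Doomsday rule: the anchor day for the 1800s is Friday. For year 98: 98÷12 = 8 r 2, and 2÷4 = 0, so 8+2+0 = 10.
Friday + 10 ≡ Monday — that's 1898's doomsday.
In September the doomsday date is Sep 5.
Sep 18 is 13 days after Sep 5; 13 mod 7 = 6, so Monday + 6 = Sunday.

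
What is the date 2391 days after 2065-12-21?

July 8, 2072

+365 (one year) → Dec 21, 2066 (2026 left).
+365 (one year) → Dec 21, 2067 (1661 left).
+366 (one year; includes Feb 29, 2068) → Dec 21, 2068 (1295 left).
+365 (one year) → Dec 21, 2069 (930 left).
+365 (one year) → Dec 21, 2070 (565 left).
+365 (one year) → Dec 21, 2071 (200 left).
Dec has 31 days: +11 → Jan 1, 2072 (189 left).
Jan has 31 days: +31 → Feb 1, 2072 (158 left).
Feb has 29 days: +29 → Mar 1, 2072 (129 left).
Mar has 31 days: +31 → Apr 1, 2072 (98 left).
Apr has 30 days: +30 → May 1, 2072 (68 left).
May has 31 days: +31 → Jun 1, 2072 (37 left).
Jun has 30 days: +30 → Jul 1, 2072 (7 left).
+7 → Jul 8, 2072.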